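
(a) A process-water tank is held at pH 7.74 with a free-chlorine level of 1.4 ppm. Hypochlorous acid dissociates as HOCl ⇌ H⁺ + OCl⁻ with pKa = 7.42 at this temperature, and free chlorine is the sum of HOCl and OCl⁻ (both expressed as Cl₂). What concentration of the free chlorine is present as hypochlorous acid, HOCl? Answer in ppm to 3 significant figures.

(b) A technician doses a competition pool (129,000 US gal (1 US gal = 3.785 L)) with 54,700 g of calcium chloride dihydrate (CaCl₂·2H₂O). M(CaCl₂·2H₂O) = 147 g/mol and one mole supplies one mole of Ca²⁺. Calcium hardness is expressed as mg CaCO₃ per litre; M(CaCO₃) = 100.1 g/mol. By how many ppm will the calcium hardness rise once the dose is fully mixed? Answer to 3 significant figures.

(a) 0.453 ppm; (b) 76.3 ppm

(a) [OCl⁻]/[HOCl] = 10^(pH − pKa) = 10^(7.74 − 7.42) = 10^0.32 = 2.089.
(a) Fraction as HOCl = 1 / (1 + 2.089) = 0.3237.
(a) HOCl = 0.3237 × 1.4 ppm = 0.4532 ppm.

(b) Volume: 129,000 US gal × 3.785 L/gal = 488,265 L.
(b) Moles of Ca²⁺: 54,700 g ÷ 147 g/mol = 372.1 mol.
(b) As CaCO₃: 372.1 mol × 100.1 g/mol = 37,250 g.
(b) Rise: 37,250 g / 488,265 L × 1000 = 76.29 mg/L.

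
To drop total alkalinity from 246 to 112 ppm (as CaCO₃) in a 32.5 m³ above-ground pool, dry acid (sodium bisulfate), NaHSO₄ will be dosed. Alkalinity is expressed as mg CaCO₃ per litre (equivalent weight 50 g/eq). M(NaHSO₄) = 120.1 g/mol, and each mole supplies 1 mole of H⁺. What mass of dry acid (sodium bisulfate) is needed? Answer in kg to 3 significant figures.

10.5 kg

Volume: 32.5 m³ = 32,500 L.
Alkalinity to neutralize: (246 − 112) = 134 mg/L as CaCO₃ × 32,500 L = 4355 g as CaCO₃.
Equivalents of H⁺ required: 4355 ÷ 50 g/eq = 87.1 eq = 87.1 mol NaHSO₄.
Mass of NaHSO₄: 87.1 × 120.1 = 10,460 g.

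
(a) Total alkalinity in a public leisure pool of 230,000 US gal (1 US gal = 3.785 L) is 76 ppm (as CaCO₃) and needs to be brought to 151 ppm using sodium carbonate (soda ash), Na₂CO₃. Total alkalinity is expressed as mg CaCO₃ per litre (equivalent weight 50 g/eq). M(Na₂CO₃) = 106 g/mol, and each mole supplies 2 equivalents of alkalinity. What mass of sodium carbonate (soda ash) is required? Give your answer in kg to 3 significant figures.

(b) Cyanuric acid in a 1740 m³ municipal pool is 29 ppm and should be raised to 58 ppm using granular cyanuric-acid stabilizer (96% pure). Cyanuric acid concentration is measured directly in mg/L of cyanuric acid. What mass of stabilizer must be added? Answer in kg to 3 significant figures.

(a) 69.2 kg; (b) 52.6 kg

(a) Volume: 230,000 US gal × 3.785 L/gal = 870,550 L.
(a) Alkalinity to add: (151 − 76) = 75 mg/L as CaCO₃ × 870,550 L = 65,290 g as CaCO₃.
(a) Equivalents: 65,290 g ÷ 50 g/eq = 1306 eq.
(a) Each mole of Na₂CO₃ supplies 2 eq, so 1306 / 2 = 652.9 mol.
(a) Mass: 652.9 mol × 106 g/mol = 69,210 g.

(b) Volume: 1740 m³ = 1,740,000 L.
(b) CYA to add: (58 − 29) = 29 mg/L × 1,740,000 L = 50,460 g cyanuric acid.
(b) At 96% purity: 50,460 / 0.96 = 52,560 g product.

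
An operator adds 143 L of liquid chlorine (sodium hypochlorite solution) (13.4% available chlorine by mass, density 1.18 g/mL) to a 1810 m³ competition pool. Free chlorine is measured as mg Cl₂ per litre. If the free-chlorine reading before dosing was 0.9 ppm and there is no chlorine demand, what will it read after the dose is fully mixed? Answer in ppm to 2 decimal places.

Volume: 1810 m³ = 1,810,000 L.
Mass of solution: 143 L × 1000 mL/L × 1.18 g/mL = 168,700 g.
Available chlorine delivered: 168,700 g × 0.134 = 22,610 g as Cl₂.
Concentration rise: 22,610 g / 1,810,000 L = 12.49 mg/L = 12.49 ppm.
Final FC: 0.9 + 12.49 = 13.39 ppm.

13.39 ppm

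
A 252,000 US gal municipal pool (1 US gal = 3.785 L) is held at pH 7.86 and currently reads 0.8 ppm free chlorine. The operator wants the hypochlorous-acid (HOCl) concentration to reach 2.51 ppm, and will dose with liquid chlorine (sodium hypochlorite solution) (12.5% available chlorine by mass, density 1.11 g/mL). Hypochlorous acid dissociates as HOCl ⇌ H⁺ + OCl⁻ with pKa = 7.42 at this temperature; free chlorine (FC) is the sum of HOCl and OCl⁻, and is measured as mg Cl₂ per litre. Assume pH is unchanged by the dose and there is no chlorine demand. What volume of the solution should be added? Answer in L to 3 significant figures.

59.3 L

Volume: 252,000 US gal × 3.785 L/gal = 953,820 L.
[OCl⁻]/[HOCl] = 10^(pH − pKa) = 10^(7.86 − 7.42) = 2.754; fraction as HOCl = 1/(1 + 2.754) = 0.2664.
Free chlorine required for 2.51 ppm HOCl: 2.51 / 0.2664 = 9.423 ppm.
FC to add: 9.423 − 0.8 = 8.623 mg/L as Cl₂.
Cl₂ equivalent: 8.623 mg/L × 953,820 L = 8225 g.
Product at 12.5% available Cl: 8225 / 0.125 = 65,800 g.
Volume: 65,800 g ÷ 1.11 g/mL = 59,280 mL.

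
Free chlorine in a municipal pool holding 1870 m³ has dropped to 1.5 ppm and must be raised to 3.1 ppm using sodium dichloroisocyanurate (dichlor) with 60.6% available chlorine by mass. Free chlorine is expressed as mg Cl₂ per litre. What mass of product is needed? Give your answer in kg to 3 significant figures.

Volume: 1870 m³ = 1,870,000 L.
Chlorine deficit: 3.1 − 1.5 = 1.6 ppm = 1.6 mg/L as Cl₂.
Cl₂ equivalent needed: 1.6 mg/L × 1,870,000 L = 2,992,000 mg = 2992 g.
Product at 60.6% available chlorine: 2992 / 0.606 = 4937 g.

4.94 kg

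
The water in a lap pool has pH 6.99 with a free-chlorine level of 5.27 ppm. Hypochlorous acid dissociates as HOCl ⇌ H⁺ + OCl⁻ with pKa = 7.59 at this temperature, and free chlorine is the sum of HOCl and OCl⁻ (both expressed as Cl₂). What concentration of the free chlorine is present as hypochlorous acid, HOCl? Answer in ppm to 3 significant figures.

4.21 ppm

[OCl⁻]/[HOCl] = 10^(pH − pKa) = 10^(6.99 − 7.59) = 10^-0.60 = 0.2512.
Fraction as HOCl = 1 / (1 + 0.2512) = 0.7992.
HOCl = 0.7992 × 5.27 ppm = 4.212 ppm.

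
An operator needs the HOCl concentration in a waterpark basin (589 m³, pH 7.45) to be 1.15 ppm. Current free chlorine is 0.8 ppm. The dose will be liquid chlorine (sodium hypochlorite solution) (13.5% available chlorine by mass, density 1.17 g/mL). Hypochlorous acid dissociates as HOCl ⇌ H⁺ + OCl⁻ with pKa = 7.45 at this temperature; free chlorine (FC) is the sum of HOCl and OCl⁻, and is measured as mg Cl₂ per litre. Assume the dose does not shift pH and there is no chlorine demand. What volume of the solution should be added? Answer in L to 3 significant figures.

5.59 L

Volume: 589 m³ = 589,000 L.
[OCl⁻]/[HOCl] = 10^(pH − pKa) = 10^(7.45 − 7.45) = 1; fraction as HOCl = 1/(1 + 1) = 0.5.
Free chlorine required for 1.15 ppm HOCl: 1.15 / 0.5 = 2.3 ppm.
FC to add: 2.3 − 0.8 = 1.5 mg/L as Cl₂.
Cl₂ equivalent: 1.5 mg/L × 589,000 L = 883.5 g.
Product at 13.5% available Cl: 883.5 / 0.135 = 6544 g.
Volume: 6544 g ÷ 1.17 g/mL = 5594 mL.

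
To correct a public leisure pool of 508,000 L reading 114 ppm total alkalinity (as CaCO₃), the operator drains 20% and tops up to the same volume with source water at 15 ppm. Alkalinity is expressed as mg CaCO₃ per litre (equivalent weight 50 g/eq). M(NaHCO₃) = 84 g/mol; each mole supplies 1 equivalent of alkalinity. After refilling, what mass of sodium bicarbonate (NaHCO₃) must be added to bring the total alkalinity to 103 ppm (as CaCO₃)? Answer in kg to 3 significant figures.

7.51 kg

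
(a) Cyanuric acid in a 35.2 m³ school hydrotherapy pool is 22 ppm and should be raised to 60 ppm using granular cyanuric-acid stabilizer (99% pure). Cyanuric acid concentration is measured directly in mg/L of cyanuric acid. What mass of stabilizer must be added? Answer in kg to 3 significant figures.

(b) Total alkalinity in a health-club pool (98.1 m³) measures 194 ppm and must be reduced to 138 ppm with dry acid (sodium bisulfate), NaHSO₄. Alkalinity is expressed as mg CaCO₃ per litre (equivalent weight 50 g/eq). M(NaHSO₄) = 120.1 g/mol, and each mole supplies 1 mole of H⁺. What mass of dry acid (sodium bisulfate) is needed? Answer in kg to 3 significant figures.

(a) 1.35 kg; (b) 13.2 kg

(a) Volume: 35.2 m³ = 35,200 L.
(a) CYA to add: (60 − 22) = 38 mg/L × 35,200 L = 1338 g cyanuric acid.
(a) At 99% purity: 1338 / 0.99 = 1351 g product.

(b) Volume: 98.1 m³ = 98,100 L.
(b) Alkalinity to neutralize: (194 − 138) = 56 mg/L as CaCO₃ × 98,100 L = 5494 g as CaCO₃.
(b) Equivalents of H⁺ required: 5494 ÷ 50 g/eq = 109.9 eq = 109.9 mol NaHSO₄.
(b) Mass of NaHSO₄: 109.9 × 120.1 = 13,200 g.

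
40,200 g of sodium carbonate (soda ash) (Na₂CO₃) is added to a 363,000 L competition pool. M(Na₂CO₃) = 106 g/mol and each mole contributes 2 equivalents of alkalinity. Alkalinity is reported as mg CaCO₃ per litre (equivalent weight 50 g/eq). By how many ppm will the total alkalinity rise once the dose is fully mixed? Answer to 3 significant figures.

104 ppm

Moles of Na₂CO₃: 40,200 g ÷ 106 g/mol = 379.2 mol → 758.5 eq of alkalinity.
As CaCO₃: 758.5 eq × 50 g/eq = 37,920 g.
Rise: 37,920 g / 363,000 L × 1000 = 104.5 mg/L.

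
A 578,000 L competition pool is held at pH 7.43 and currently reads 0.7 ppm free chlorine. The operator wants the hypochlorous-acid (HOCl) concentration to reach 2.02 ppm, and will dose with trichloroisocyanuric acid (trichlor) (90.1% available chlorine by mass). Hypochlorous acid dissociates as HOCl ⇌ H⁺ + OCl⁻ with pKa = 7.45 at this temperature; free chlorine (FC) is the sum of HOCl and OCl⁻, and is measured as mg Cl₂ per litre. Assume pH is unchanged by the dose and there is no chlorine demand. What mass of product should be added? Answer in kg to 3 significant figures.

2.08 kg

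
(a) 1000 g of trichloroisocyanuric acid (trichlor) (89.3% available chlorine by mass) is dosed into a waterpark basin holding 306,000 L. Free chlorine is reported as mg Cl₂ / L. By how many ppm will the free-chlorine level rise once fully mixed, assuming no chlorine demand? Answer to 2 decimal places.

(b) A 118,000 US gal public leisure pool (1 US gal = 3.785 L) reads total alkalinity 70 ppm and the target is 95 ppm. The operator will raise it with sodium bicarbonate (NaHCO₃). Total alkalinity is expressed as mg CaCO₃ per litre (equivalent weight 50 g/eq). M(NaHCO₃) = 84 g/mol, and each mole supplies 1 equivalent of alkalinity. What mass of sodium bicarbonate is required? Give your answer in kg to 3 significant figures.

(a) 2.92 ppm; (b) 18.8 kg

(a) Available chlorine delivered: 1000 g × 0.893 = 893 g as Cl₂.
(a) Concentration rise: 893 g / 306,000 L = 2.918 mg/L = 2.92 ppm.

(b) Volume: 118,000 US gal × 3.785 L/gal = 446,630 L.
(b) Alkalinity to add: (95 − 70) = 25 mg/L as CaCO₃ × 446,630 L = 11,170 g as CaCO₃.
(b) Equivalents: 11,170 g ÷ 50 g/eq = 223.3 eq.
(b) NaHCO₃ supplies 1 eq per mole → 223.3 mol.
(b) Mass: 223.3 mol × 84 g/mol = 18,760 g.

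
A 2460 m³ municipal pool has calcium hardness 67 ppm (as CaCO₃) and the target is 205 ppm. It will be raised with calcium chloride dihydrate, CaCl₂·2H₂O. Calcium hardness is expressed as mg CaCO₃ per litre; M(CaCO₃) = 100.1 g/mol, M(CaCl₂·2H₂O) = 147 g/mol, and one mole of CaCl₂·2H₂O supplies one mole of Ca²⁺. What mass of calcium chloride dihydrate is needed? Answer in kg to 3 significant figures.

499 kg

Volume: 2460 m³ = 2,460,000 L.
Hardness to add: (205 − 67) = 138 mg/L as CaCO₃ × 2,460,000 L = 339,500 g as CaCO₃.
Moles of Ca²⁺ (1 mol Ca²⁺ ≡ 1 mol CaCO₃): 339,500 / 100.1 g/mol = 3391 mol.
Mass of CaCl₂·2H₂O: 3391 × 147 = 498,500 g.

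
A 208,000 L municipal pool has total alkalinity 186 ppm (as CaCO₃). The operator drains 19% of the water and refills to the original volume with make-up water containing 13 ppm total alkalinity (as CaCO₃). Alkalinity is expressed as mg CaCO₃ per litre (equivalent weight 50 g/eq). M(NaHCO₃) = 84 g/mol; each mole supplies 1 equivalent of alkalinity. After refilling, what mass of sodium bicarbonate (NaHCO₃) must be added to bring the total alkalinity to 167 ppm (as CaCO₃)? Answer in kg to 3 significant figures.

After draining 19% and refilling: 186 × 0.81 + 13 × 0.19 = 153.13 ppm.
Deficit to target: 167 − 153.13 = 13.87 mg/L.
As CaCO₃: 13.87 mg/L × 208,000 L = 2885 g; ÷ 50 g/eq ÷ 1 = 57.7 mol NaHCO₃.
Mass: 57.7 × 84 = 4847 g.

4.85 kg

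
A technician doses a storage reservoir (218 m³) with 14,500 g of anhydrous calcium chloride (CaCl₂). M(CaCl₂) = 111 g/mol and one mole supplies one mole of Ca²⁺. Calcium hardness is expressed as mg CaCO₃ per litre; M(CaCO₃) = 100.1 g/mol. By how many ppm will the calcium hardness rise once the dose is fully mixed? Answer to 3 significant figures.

60.0 ppm

Volume: 218 m³ = 218,000 L.
Moles of Ca²⁺: 14,500 g ÷ 111 g/mol = 130.6 mol.
As CaCO₃: 130.6 mol × 100.1 g/mol = 13,080 g.
Rise: 13,080 g / 218,000 L × 1000 = 59.98 mg/L.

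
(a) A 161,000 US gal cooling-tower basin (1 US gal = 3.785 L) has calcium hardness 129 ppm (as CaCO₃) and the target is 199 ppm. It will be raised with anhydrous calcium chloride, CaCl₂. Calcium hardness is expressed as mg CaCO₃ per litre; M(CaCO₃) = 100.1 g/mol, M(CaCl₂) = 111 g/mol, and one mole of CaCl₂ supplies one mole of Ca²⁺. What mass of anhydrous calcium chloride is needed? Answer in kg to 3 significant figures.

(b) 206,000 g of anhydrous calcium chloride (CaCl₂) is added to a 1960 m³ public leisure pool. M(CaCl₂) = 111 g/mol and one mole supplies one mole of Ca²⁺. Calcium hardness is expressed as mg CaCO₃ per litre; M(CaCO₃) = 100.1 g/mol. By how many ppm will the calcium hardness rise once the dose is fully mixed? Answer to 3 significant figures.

(a) 47.3 kg; (b) 94.8 ppm

(a) Volume: 161,000 US gal × 3.785 L/gal = 609,385 L.
(a) Hardness to add: (199 − 129) = 70 mg/L as CaCO₃ × 609,385 L = 42,660 g as CaCO₃.
(a) Moles of Ca²⁺ (1 mol Ca²⁺ ≡ 1 mol CaCO₃): 42,660 / 100.1 g/mol = 426.1 mol.
(a) Mass of CaCl₂: 426.1 × 111 = 47,300 g.

(b) Volume: 1960 m³ = 1,960,000 L.
(b) Moles of Ca²⁺: 206,000 g ÷ 111 g/mol = 1856 mol.
(b) As CaCO₃: 1856 mol × 100.1 g/mol = 185,800 g.
(b) Rise: 185,800 g / 1,960,000 L × 1000 = 94.78 mg/L.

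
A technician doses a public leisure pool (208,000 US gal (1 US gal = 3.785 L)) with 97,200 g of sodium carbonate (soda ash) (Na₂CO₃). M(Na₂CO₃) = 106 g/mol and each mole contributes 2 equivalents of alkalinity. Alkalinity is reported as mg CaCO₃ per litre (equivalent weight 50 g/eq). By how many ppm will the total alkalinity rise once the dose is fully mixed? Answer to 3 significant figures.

Volume: 208,000 US gal × 3.785 L/gal = 787,280 L.
Moles of Na₂CO₃: 97,200 g ÷ 106 g/mol = 917 mol → 1834 eq of alkalinity.
As CaCO₃: 1834 eq × 50 g/eq = 91,700 g.
Rise: 91,700 g / 787,280 L × 1000 = 116.5 mg/L.

116 ppm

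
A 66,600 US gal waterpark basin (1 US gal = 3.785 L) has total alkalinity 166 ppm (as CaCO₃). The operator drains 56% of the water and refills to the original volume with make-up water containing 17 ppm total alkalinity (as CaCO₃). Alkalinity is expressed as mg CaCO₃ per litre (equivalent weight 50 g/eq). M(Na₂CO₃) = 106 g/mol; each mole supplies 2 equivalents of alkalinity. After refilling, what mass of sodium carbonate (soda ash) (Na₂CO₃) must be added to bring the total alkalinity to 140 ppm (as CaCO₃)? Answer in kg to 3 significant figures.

Volume: 66,600 US gal × 3.785 L/gal = 252,081 L.
After draining 56% and refilling: 166 × 0.44 + 17 × 0.56 = 82.56 ppm.
Deficit to target: 140 − 82.56 = 57.44 mg/L.
As CaCO₃: 57.44 mg/L × 252,081 L = 14,480 g; ÷ 50 g/eq ÷ 2 = 144.8 mol Na₂CO₃.
Mass: 144.8 × 106 = 15,350 g.

15.3 kg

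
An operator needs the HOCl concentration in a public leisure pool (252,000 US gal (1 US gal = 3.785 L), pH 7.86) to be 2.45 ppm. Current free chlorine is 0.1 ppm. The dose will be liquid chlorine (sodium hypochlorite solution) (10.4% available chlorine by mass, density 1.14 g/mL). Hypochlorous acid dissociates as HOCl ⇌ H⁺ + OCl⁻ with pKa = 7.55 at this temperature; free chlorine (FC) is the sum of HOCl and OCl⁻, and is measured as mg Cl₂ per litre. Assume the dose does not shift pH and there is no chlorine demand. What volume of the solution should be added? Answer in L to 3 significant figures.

59.1 L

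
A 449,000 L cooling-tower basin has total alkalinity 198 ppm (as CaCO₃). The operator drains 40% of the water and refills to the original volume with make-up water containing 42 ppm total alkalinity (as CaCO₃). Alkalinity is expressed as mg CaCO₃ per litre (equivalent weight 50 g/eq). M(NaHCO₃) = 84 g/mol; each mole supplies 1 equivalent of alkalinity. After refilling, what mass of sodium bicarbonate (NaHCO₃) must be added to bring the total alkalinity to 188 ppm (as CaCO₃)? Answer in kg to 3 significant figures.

After draining 40% and refilling: 198 × 0.60 + 42 × 0.40 = 135.6 ppm.
Deficit to target: 188 − 135.6 = 52.4 mg/L.
As CaCO₃: 52.4 mg/L × 449,000 L = 23,530 g; ÷ 50 g/eq ÷ 1 = 470.6 mol NaHCO₃.
Mass: 470.6 × 84 = 39,530 g.

39.5 kg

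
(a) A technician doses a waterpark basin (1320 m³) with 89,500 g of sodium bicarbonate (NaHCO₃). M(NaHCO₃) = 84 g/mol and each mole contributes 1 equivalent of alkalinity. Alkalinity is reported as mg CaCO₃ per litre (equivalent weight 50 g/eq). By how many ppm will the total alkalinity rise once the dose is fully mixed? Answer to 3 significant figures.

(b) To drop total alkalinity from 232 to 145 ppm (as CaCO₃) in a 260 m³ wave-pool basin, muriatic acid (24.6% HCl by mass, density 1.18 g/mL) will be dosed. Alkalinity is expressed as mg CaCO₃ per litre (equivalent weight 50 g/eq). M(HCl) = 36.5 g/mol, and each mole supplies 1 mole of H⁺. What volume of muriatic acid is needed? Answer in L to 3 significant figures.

(a) Volume: 1320 m³ = 1,320,000 L.
(a) Moles of NaHCO₃: 89,500 g ÷ 84 g/mol = 1065 mol → 1065 eq of alkalinity.
(a) As CaCO₃: 1065 eq × 50 g/eq = 53,270 g.
(a) Rise: 53,270 g / 1,320,000 L × 1000 = 40.36 mg/L.

(b) Volume: 260 m³ = 260,000 L.
(b) Alkalinity to neutralize: (232 − 145) = 87 mg/L as CaCO₃ × 260,000 L = 22,620 g as CaCO₃.
(b) Equivalents of H⁺ required: 22,620 ÷ 50 g/eq = 452.4 eq = 452.4 mol HCl.
(b) Mass of HCl: 452.4 × 36.5 = 16,510 g.
(b) Mass of 24.6% solution: 16,510 / 0.246 = 67,120 g.
(b) Volume: 67,120 g ÷ 1.18 g/mL = 56,890 mL.

(a) 40.4 ppm; (b) 56.9 L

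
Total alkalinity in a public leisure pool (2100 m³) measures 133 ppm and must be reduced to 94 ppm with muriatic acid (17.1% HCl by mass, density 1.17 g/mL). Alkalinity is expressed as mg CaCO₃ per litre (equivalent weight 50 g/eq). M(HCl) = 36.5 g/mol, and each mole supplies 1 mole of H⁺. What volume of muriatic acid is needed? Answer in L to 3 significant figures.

Volume: 2100 m³ = 2,100,000 L.
Alkalinity to neutralize: (133 − 94) = 39 mg/L as CaCO₃ × 2,100,000 L = 81,900 g as CaCO₃.
Equivalents of H⁺ required: 81,900 ÷ 50 g/eq = 1638 eq = 1638 mol HCl.
Mass of HCl: 1638 × 36.5 = 59,790 g.
Mass of 17.1% solution: 59,790 / 0.171 = 349,600 g.
Volume: 349,600 g ÷ 1.17 g/mL = 298,800 mL.

299 L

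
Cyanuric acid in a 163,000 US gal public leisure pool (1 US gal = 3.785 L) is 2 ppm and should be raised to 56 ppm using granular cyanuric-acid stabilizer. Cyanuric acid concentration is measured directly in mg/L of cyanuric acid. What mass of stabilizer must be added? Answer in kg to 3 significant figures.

33.3 kg

Volume: 163,000 US gal × 3.785 L/gal = 616,955 L.
CYA to add: (56 − 2) = 54 mg/L × 616,955 L = 33,320 g cyanuric acid.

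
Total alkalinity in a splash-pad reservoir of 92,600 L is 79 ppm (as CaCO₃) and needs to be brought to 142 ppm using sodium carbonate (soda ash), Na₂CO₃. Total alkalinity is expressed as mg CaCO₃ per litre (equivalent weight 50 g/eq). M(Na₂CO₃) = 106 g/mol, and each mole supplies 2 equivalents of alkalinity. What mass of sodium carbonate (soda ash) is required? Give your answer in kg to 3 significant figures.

Alkalinity to add: (142 − 79) = 63 mg/L as CaCO₃ × 92,600 L = 5834 g as CaCO₃.
Equivalents: 5834 g ÷ 50 g/eq = 116.7 eq.
Each mole of Na₂CO₃ supplies 2 eq, so 116.7 / 2 = 58.34 mol.
Mass: 58.34 mol × 106 g/mol = 6184 g.

6.18 kg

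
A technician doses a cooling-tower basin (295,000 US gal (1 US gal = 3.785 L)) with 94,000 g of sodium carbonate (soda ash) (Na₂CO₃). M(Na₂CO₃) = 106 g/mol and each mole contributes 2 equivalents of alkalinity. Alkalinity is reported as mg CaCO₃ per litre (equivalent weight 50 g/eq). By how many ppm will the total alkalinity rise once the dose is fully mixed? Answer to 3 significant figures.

79.4 ppm

Volume: 295,000 US gal × 3.785 L/gal = 1,116,575 L.
Moles of Na₂CO₃: 94,000 g ÷ 106 g/mol = 886.8 mol → 1774 eq of alkalinity.
As CaCO₃: 1774 eq × 50 g/eq = 88,680 g.
Rise: 88,680 g / 1,116,575 L × 1000 = 79.42 mg/L.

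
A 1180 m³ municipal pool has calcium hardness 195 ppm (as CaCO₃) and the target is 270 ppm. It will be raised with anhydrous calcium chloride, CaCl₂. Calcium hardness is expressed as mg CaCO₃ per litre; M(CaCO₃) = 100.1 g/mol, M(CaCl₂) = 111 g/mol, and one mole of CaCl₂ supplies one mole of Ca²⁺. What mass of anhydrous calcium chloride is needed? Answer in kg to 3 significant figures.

Volume: 1180 m³ = 1,180,000 L.
Hardness to add: (270 − 195) = 75 mg/L as CaCO₃ × 1,180,000 L = 88,500 g as CaCO₃.
Moles of Ca²⁺ (1 mol Ca²⁺ ≡ 1 mol CaCO₃): 88,500 / 100.1 g/mol = 884.1 mol.
Mass of CaCl₂: 884.1 × 111 = 98,140 g.

98.1 kg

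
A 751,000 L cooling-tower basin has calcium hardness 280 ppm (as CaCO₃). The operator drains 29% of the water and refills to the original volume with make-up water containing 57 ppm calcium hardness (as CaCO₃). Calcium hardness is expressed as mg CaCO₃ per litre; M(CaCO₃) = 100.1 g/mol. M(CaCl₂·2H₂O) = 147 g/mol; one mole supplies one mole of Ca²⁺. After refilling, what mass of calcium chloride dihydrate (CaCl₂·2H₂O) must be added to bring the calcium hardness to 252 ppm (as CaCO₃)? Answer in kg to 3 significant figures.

After draining 29% and refilling: 280 × 0.71 + 57 × 0.29 = 215.33 ppm.
Deficit to target: 252 − 215.33 = 36.67 mg/L.
As CaCO₃: 36.67 mg/L × 751,000 L = 27,540 g; ÷ 100.1 = 275.1 mol Ca²⁺.
Mass: 275.1 × 147 = 40,440 g.

40.4 kg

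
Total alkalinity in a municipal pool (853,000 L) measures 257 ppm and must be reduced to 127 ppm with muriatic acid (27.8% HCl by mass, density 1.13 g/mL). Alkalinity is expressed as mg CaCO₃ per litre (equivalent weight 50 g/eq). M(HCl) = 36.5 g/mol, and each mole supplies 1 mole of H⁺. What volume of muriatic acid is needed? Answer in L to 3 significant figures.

258 L

Alkalinity to neutralize: (257 − 127) = 130 mg/L as CaCO₃ × 853,000 L = 110,900 g as CaCO₃.
Equivalents of H⁺ required: 110,900 ÷ 50 g/eq = 2218 eq = 2218 mol HCl.
Mass of HCl: 2218 × 36.5 = 80,950 g.
Mass of 27.8% solution: 80,950 / 0.278 = 291,200 g.
Volume: 291,200 g ÷ 1.13 g/mL = 257,700 mL.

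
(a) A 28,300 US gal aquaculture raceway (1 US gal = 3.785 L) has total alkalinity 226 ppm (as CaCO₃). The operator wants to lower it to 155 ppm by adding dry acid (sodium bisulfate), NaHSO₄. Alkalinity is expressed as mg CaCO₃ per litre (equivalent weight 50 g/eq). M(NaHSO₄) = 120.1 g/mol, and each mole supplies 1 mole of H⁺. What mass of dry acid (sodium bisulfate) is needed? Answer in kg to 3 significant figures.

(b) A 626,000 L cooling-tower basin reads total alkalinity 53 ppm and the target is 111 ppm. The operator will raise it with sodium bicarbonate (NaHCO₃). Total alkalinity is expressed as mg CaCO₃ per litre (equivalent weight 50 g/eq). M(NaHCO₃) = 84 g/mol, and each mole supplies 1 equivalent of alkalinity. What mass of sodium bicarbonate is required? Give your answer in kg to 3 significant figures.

(a) 18.3 kg; (b) 61.0 kg

(a) Volume: 28,300 US gal × 3.785 L/gal = 107,116 L.
(a) Alkalinity to neutralize: (226 − 155) = 71 mg/L as CaCO₃ × 107,116 L = 7605 g as CaCO₃.
(a) Equivalents of H⁺ required: 7605 ÷ 50 g/eq = 152.1 eq = 152.1 mol NaHSO₄.
(a) Mass of NaHSO₄: 152.1 × 120.1 = 18,270 g.

(b) Alkalinity to add: (111 − 53) = 58 mg/L as CaCO₃ × 626,000 L = 36,310 g as CaCO₃.
(b) Equivalents: 36,310 g ÷ 50 g/eq = 726.2 eq.
(b) NaHCO₃ supplies 1 eq per mole → 726.2 mol.
(b) Mass: 726.2 mol × 84 g/mol = 61,000 g.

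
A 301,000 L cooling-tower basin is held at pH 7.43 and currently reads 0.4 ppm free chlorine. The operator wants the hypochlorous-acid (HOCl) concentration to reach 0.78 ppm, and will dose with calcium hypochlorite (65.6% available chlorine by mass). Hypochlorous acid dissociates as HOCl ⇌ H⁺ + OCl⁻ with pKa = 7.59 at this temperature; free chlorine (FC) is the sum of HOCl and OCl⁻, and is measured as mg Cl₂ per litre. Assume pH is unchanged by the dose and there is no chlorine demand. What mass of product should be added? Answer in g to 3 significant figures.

422 g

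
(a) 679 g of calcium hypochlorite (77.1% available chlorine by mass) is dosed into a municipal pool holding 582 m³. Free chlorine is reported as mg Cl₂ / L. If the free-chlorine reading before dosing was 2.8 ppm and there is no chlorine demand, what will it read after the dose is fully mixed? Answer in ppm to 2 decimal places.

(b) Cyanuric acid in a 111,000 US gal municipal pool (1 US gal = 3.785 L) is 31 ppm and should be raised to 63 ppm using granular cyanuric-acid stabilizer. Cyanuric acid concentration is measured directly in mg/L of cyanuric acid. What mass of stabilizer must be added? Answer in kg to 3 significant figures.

(a) 3.70 ppm; (b) 13.4 kg

(a) Volume: 582 m³ = 582,000 L.
(a) Available chlorine delivered: 679 g × 0.771 = 523.5 g as Cl₂.
(a) Concentration rise: 523.5 g / 582,000 L = 0.8995 mg/L = 0.90 ppm.
(a) Final FC: 2.8 + 0.90 = 3.70 ppm.

(b) Volume: 111,000 US gal × 3.785 L/gal = 420,135 L.
(b) CYA to add: (63 − 31) = 32 mg/L × 420,135 L = 13,440 g cyanuric acid.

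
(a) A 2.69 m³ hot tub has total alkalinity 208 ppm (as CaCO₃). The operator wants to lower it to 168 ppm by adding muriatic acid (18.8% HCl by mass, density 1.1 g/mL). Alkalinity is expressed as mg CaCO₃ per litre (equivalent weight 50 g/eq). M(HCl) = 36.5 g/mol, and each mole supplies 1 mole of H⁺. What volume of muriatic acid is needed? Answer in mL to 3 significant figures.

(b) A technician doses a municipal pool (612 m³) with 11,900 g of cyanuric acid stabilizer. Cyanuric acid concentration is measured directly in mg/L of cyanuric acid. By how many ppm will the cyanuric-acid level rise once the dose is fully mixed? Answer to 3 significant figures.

(a) Volume: 2.69 m³ = 2,690 L.
(a) Alkalinity to neutralize: (208 − 168) = 40 mg/L as CaCO₃ × 2,690 L = 107.6 g as CaCO₃.
(a) Equivalents of H⁺ required: 107.6 ÷ 50 g/eq = 2.152 eq = 2.152 mol HCl.
(a) Mass of HCl: 2.152 × 36.5 = 78.55 g.
(a) Mass of 18.8% solution: 78.55 / 0.188 = 417.8 g.
(a) Volume: 417.8 g ÷ 1.1 g/mL = 379.8 mL.

(b) Volume: 612 m³ = 612,000 L.
(b) Rise: 11,900 g / 612,000 L × 1000 = 19.44 mg/L.

(a) 380 mL; (b) 19.4 ppm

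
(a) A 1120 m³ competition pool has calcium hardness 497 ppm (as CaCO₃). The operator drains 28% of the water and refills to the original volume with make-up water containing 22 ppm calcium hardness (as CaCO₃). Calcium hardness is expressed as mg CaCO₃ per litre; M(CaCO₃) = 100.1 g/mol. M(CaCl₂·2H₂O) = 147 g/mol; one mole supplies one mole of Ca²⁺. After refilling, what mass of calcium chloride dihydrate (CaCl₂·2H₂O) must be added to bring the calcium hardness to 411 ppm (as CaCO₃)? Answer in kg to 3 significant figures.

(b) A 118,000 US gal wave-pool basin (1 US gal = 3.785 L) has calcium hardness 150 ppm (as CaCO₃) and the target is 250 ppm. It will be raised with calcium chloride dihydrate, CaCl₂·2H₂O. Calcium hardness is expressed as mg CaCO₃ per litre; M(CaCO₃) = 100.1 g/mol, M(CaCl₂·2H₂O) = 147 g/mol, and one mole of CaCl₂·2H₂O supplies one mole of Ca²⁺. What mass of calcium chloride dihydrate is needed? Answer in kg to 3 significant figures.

(a) 77.3 kg; (b) 65.6 kg

(a) Volume: 1120 m³ = 1,120,000 L.
(a) After draining 28% and refilling: 497 × 0.72 + 22 × 0.28 = 364 ppm.
(a) Deficit to target: 411 − 364 = 47 mg/L.
(a) As CaCO₃: 47 mg/L × 1,120,000 L = 52,640 g; ÷ 100.1 = 525.9 mol Ca²⁺.
(a) Mass: 525.9 × 147 = 77,300 g.

(b) Volume: 118,000 US gal × 3.785 L/gal = 446,630 L.
(b) Hardness to add: (250 − 150) = 100 mg/L as CaCO₃ × 446,630 L = 44,660 g as CaCO₃.
(b) Moles of Ca²⁺ (1 mol Ca²⁺ ≡ 1 mol CaCO₃): 44,660 / 100.1 g/mol = 446.2 mol.
(b) Mass of CaCl₂·2H₂O: 446.2 × 147 = 65,590 g.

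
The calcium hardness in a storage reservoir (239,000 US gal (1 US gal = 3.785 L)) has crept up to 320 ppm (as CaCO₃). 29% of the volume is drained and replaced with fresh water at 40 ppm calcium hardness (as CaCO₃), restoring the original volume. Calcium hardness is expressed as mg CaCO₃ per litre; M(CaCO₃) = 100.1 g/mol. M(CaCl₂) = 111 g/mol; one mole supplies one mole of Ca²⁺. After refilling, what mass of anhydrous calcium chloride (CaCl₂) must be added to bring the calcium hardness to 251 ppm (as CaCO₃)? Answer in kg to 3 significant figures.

12.2 kg

Volume: 239,000 US gal × 3.785 L/gal = 904,615 L.
After draining 29% and refilling: 320 × 0.71 + 40 × 0.29 = 238.8 ppm.
Deficit to target: 251 − 238.8 = 12.2 mg/L.
As CaCO₃: 12.2 mg/L × 904,615 L = 11,040 g; ÷ 100.1 = 110.3 mol Ca²⁺.
Mass: 110.3 × 111 = 12,240 g.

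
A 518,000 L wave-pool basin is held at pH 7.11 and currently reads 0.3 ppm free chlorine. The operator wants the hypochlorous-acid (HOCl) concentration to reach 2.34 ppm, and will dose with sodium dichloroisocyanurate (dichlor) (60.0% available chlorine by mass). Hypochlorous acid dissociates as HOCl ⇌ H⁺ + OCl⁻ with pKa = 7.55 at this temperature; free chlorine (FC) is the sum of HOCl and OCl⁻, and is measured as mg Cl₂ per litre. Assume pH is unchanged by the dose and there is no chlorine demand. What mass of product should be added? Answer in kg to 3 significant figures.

2.49 kg

[OCl⁻]/[HOCl] = 10^(pH − pKa) = 10^(7.11 − 7.55) = 0.3631; fraction as HOCl = 1/(1 + 0.3631) = 0.7336.
Free chlorine required for 2.34 ppm HOCl: 2.34 / 0.7336 = 3.19 ppm.
FC to add: 3.19 − 0.3 = 2.89 mg/L as Cl₂.
Cl₂ equivalent: 2.89 mg/L × 518,000 L = 1497 g.
Product at 60.0% available Cl: 1497 / 0.6 = 2495 g.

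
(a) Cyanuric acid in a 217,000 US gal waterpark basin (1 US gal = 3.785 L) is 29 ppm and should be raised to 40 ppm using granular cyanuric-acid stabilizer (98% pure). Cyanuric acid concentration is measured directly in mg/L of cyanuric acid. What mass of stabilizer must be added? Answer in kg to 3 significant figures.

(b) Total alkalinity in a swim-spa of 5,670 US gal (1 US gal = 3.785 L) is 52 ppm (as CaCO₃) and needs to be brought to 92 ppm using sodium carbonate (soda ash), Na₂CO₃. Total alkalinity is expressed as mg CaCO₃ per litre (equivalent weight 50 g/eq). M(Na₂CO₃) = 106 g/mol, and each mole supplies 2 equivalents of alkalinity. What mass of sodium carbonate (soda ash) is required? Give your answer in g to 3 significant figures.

(a) 9.22 kg; (b) 910 g

(a) Volume: 217,000 US gal × 3.785 L/gal = 821,345 L.
(a) CYA to add: (40 − 29) = 11 mg/L × 821,345 L = 9035 g cyanuric acid.
(a) At 98% purity: 9035 / 0.98 = 9219 g product.

(b) Volume: 5,670 US gal × 3.785 L/gal = 21,461 L.
(b) Alkalinity to add: (92 − 52) = 40 mg/L as CaCO₃ × 21,461 L = 858.4 g as CaCO₃.
(b) Equivalents: 858.4 g ÷ 50 g/eq = 17.17 eq.
(b) Each mole of Na₂CO₃ supplies 2 eq, so 17.17 / 2 = 8.584 mol.
(b) Mass: 8.584 mol × 106 g/mol = 909.9 g.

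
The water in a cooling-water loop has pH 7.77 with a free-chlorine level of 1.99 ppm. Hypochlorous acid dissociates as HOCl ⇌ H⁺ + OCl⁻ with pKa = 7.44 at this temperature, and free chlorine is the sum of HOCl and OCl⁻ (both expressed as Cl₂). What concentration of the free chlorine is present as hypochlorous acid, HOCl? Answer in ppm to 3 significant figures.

0.634 ppm

[OCl⁻]/[HOCl] = 10^(pH − pKa) = 10^(7.77 − 7.44) = 10^0.33 = 2.138.
Fraction as HOCl = 1 / (1 + 2.138) = 0.3187.
HOCl = 0.3187 × 1.99 ppm = 0.6342 ppm.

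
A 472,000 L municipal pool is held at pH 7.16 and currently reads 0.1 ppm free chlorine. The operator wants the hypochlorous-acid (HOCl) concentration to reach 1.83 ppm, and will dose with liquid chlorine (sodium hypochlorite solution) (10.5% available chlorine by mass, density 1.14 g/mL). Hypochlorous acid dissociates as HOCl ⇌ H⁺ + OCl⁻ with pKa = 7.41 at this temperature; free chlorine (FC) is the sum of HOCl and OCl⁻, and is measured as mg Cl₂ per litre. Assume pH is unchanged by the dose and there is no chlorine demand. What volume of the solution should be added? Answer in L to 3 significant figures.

10.9 L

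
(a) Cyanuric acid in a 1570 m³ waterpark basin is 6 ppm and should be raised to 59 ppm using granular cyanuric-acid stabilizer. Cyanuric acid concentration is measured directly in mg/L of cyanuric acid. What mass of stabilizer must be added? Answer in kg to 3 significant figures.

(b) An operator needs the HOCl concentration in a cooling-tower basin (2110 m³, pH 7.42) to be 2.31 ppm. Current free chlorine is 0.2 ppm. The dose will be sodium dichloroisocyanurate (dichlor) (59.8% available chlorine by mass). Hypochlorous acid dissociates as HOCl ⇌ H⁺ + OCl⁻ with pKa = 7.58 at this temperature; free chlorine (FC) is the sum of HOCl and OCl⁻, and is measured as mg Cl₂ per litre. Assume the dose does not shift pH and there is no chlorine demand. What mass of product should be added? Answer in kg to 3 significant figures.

(a) 83.2 kg; (b) 13.1 kg

(a) Volume: 1570 m³ = 1,570,000 L.
(a) CYA to add: (59 − 6) = 53 mg/L × 1,570,000 L = 83,210 g cyanuric acid.

(b) Volume: 2110 m³ = 2,110,000 L.
(b) [OCl⁻]/[HOCl] = 10^(pH − pKa) = 10^(7.42 − 7.58) = 0.6918; fraction as HOCl = 1/(1 + 0.6918) = 0.5911.
(b) Free chlorine required for 2.31 ppm HOCl: 2.31 / 0.5911 = 3.908 ppm.
(b) FC to add: 3.908 − 0.2 = 3.708 mg/L as Cl₂.
(b) Cl₂ equivalent: 3.708 mg/L × 2,110,000 L = 7824 g.
(b) Product at 59.8% available Cl: 7824 / 0.598 = 13,080 g.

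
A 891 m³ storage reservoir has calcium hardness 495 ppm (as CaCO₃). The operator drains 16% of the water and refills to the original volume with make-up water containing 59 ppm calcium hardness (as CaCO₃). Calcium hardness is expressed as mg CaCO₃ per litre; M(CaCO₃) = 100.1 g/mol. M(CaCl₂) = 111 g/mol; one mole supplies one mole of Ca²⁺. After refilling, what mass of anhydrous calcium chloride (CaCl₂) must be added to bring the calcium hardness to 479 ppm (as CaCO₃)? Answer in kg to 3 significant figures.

53.1 kg

Volume: 891 m³ = 891,000 L.
After draining 16% and refilling: 495 × 0.84 + 59 × 0.16 = 425.24 ppm.
Deficit to target: 479 − 425.24 = 53.76 mg/L.
As CaCO₃: 53.76 mg/L × 891,000 L = 47,900 g; ÷ 100.1 = 478.5 mol Ca²⁺.
Mass: 478.5 × 111 = 53,120 g.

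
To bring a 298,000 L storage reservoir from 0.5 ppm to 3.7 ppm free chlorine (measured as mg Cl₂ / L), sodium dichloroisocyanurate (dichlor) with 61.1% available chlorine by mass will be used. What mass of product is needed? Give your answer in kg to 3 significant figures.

1.56 kg

Chlorine deficit: 3.7 − 0.5 = 3.2 ppm = 3.2 mg/L as Cl₂.
Cl₂ equivalent needed: 3.2 mg/L × 298,000 L = 953,600 mg = 953.6 g.
Product at 61.1% available chlorine: 953.6 / 0.611 = 1561 g.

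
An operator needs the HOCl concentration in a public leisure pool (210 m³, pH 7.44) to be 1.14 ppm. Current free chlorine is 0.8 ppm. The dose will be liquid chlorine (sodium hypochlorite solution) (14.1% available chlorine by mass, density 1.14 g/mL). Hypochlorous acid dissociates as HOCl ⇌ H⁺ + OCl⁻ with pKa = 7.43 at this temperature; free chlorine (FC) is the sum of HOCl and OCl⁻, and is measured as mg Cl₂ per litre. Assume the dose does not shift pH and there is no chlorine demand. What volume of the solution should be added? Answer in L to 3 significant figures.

1.97 L

Volume: 210 m³ = 210,000 L.
[OCl⁻]/[HOCl] = 10^(pH − pKa) = 10^(7.44 − 7.43) = 1.023; fraction as HOCl = 1/(1 + 1.023) = 0.4942.
Free chlorine required for 1.14 ppm HOCl: 1.14 / 0.4942 = 2.307 ppm.
FC to add: 2.307 − 0.8 = 1.507 mg/L as Cl₂.
Cl₂ equivalent: 1.507 mg/L × 210,000 L = 316.4 g.
Product at 14.1% available Cl: 316.4 / 0.141 = 2244 g.
Volume: 2244 g ÷ 1.14 g/mL = 1968 mL.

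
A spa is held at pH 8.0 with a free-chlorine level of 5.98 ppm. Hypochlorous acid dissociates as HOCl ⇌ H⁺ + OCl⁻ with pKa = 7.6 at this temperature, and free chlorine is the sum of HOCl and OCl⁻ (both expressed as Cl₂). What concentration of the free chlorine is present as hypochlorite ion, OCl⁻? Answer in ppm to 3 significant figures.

4.28 ppm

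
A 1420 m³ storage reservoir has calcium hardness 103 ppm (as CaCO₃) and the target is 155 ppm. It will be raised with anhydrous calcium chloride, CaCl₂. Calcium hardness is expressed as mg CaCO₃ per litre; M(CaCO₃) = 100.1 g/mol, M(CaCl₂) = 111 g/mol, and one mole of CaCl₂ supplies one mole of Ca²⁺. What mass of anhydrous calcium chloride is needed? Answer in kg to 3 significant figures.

81.9 kg

Volume: 1420 m³ = 1,420,000 L.
Hardness to add: (155 − 103) = 52 mg/L as CaCO₃ × 1,420,000 L = 73,840 g as CaCO₃.
Moles of Ca²⁺ (1 mol Ca²⁺ ≡ 1 mol CaCO₃): 73,840 / 100.1 g/mol = 737.7 mol.
Mass of CaCl₂: 737.7 × 111 = 81,880 g.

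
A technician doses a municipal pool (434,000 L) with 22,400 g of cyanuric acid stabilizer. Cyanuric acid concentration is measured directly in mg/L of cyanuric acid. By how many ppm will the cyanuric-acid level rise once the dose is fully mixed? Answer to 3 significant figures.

Rise: 22,400 g / 434,000 L × 1000 = 51.61 mg/L.

51.6 ppm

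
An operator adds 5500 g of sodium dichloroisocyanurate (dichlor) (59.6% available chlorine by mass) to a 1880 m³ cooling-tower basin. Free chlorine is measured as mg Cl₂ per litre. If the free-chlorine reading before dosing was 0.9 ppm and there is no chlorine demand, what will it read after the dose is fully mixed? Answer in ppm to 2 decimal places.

2.64 ppm

Volume: 1880 m³ = 1,880,000 L.
Available chlorine delivered: 5500 g × 0.596 = 3278 g as Cl₂.
Concentration rise: 3278 g / 1,880,000 L = 1.744 mg/L = 1.74 ppm.
Final FC: 0.9 + 1.74 = 2.64 ppm.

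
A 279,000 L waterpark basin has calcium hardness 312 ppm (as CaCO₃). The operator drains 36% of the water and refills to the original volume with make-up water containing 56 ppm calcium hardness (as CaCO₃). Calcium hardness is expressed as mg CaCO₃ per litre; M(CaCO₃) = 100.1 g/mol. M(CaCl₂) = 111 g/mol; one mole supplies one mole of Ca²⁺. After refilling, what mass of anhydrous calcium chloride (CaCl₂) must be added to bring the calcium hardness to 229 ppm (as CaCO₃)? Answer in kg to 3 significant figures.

After draining 36% and refilling: 312 × 0.64 + 56 × 0.36 = 219.84 ppm.
Deficit to target: 229 − 219.84 = 9.16 mg/L.
As CaCO₃: 9.16 mg/L × 279,000 L = 2556 g; ÷ 100.1 = 25.53 mol Ca²⁺.
Mass: 25.53 × 111 = 2834 g.

2.83 kg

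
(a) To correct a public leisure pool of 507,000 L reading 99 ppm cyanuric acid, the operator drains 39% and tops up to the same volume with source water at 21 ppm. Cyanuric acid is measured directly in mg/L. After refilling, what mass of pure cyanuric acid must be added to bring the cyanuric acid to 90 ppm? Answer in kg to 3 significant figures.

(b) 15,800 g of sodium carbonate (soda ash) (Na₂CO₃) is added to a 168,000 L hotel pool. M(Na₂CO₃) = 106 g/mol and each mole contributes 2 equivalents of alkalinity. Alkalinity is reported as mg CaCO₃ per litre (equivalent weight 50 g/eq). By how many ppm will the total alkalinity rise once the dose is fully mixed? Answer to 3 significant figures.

(a) After draining 39% and refilling: 99 × 0.61 + 21 × 0.39 = 68.58 ppm.
(a) Deficit to target: 90 − 68.58 = 21.42 mg/L.
(a) Mass: 21.42 mg/L × 507,000 L = 10,860 g cyanuric acid.

(b) Moles of Na₂CO₃: 15,800 g ÷ 106 g/mol = 149.1 mol → 298.1 eq of alkalinity.
(b) As CaCO₃: 298.1 eq × 50 g/eq = 14,910 g.
(b) Rise: 14,910 g / 168,000 L × 1000 = 88.72 mg/L.

(a) 10.9 kg; (b) 88.7 ppm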